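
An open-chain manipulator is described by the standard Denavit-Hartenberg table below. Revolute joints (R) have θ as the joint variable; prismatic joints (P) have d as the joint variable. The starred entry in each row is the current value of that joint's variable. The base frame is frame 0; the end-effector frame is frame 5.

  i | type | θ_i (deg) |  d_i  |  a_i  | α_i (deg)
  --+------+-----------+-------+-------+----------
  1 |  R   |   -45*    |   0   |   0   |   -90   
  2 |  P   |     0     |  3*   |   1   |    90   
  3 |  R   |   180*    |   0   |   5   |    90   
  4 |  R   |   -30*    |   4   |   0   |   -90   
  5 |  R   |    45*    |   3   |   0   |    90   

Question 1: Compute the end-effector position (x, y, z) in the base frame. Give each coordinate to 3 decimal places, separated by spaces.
after link 1: o_1 = (0.0000, 0.0000, 0.0000)
after link 2: o_2 = (2.8284, 1.4142, 0.0000)
after link 3: o_3 = (-0.7071, 4.9497, 0.0000)
after link 4: o_4 = (2.1213, 7.7782, 0.0000)
after link 5: o_5 = (1.0607, 8.8388, 2.5981)

1.061 8.839 2.598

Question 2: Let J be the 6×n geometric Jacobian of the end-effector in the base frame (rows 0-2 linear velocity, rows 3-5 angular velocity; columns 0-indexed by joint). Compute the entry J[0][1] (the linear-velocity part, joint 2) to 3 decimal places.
0.707

prismatic axis z_1 = (0.7071,0.7071,0.0000)
J_v[:, 1] = z_1; J_ω[:, 1] = (0,0,0)
entry J[0][1] = 0.7071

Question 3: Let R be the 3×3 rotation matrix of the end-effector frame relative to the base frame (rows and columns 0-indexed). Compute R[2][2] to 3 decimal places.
End-effector z-axis (col 2 of R) = (0.0670,0.9330,-0.3536)
R[2][2] = -0.3536

-0.354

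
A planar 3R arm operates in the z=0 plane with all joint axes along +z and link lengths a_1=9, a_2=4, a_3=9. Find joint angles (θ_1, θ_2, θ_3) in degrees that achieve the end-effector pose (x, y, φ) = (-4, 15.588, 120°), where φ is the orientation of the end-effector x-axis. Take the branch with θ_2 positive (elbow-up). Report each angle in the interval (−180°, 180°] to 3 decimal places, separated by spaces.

wrist centre = target − a_3·(cos φ, sin φ) = (0.5000, 7.7938)
cos θ_2 = (60.9929−9²−4²)/(2·9·4) = -0.5001; θ_2 = 120.0065° (elbow-up)
β = atan2(7.7938,0.5000) = 86.3293°; ψ = atan2(3.4639,6.9996) = 26.3293°
θ_1 = β − ψ = 60.0000°
θ_3 = φ − θ_1 − θ_2 = -60.0066° (wrapped to (-180°,180°])

60.000 120.007 -60.007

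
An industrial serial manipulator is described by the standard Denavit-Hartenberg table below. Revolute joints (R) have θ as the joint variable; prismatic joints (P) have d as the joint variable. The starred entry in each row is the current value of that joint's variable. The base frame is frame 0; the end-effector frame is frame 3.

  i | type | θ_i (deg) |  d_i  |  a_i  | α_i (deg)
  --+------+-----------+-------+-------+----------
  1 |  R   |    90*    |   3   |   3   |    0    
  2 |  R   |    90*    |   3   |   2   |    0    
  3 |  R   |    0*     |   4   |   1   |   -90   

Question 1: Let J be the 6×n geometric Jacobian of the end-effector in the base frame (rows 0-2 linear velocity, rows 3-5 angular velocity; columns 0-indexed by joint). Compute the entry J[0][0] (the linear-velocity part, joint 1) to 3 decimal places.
-3.000

axis z_0 = ẑ; lever o_n−o_0 = (-3.0000,3.0000,10.0000)
cross product → J_v[:, 0] = (-3.0000,-3.0000,0.0000)
J_ω[:, 0] = z_0
entry J[0][0] = -3.0000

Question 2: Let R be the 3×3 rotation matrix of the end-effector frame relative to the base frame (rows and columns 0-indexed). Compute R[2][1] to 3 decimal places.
-1.000

End-effector y-axis (col 1 of R) = (-0.0000,-0.0000,-1.0000)
R[2][1] = -1.0000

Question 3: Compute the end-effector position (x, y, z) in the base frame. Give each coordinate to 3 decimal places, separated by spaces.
after link 1: o_1 = (0.0000, 3.0000, 3.0000)
after link 2: o_2 = (-2.0000, 3.0000, 6.0000)
after link 3: o_3 = (-3.0000, 3.0000, 10.0000)

-3.000 3.000 10.000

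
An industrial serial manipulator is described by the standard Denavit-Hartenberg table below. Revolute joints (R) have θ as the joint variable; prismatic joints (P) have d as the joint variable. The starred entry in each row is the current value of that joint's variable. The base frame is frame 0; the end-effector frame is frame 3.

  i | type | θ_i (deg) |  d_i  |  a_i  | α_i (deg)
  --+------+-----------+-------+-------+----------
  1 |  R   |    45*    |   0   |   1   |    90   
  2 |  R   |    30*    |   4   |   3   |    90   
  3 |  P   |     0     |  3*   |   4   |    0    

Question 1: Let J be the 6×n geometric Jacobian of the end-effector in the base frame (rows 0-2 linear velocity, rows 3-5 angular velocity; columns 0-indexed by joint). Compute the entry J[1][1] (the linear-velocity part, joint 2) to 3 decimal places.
axis z_1 = (0.7071,-0.7071,0.0000); lever o_n−o_1 = (8.1757,2.5188,0.9019)
cross product → J_v[:, 1] = (-0.6378,-0.6378,7.5622)
J_ω[:, 1] = z_1
entry J[1][1] = -0.6378

-0.638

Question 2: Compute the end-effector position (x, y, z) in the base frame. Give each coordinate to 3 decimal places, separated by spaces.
8.883 3.226 0.902

after link 1: o_1 = (0.7071, 0.7071, 0.0000)
after link 2: o_2 = (5.3727, -0.2842, 1.5000)
after link 3: o_3 = (8.8828, 3.2259, 0.9019)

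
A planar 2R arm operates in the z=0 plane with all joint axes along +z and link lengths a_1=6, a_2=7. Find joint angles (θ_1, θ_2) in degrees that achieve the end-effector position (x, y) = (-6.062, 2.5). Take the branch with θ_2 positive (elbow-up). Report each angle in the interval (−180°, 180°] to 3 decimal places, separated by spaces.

89.998 120.002

cos θ_2 = (42.9978−6²−7²)/(2·6·7) = -0.5000; θ_2 = 120.0017° (elbow-up)
β = atan2(2.5000,-6.0620) = 157.5885°; ψ = atan2(6.0621,2.4998) = 67.5902°
θ_1 = β − ψ = 89.9983°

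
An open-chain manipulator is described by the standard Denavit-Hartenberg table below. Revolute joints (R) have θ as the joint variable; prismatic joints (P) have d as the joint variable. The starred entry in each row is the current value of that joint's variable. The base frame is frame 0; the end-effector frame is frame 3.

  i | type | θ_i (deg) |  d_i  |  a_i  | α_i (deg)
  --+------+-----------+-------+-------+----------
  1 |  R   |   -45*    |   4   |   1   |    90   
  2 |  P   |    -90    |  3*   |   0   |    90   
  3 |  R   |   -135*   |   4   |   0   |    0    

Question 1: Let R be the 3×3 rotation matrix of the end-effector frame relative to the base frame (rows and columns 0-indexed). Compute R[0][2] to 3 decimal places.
End-effector z-axis (col 2 of R) = (-0.7071,0.7071,-0.0000)
R[0][2] = -0.7071

-0.707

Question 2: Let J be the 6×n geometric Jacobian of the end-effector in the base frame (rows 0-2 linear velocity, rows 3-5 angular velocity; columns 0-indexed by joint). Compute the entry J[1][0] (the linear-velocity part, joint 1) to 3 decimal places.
axis z_0 = ẑ; lever o_n−o_0 = (-4.2426,-0.0000,4.0000)
cross product → J_v[:, 0] = (0.0000,-4.2426,0.0000)
J_ω[:, 0] = z_0
entry J[1][0] = -4.2426

-4.243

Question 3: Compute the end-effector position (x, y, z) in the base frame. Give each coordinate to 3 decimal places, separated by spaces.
after link 1: o_1 = (0.7071, -0.7071, 4.0000)
after link 2: o_2 = (-1.4142, -2.8284, 4.0000)
after link 3: o_3 = (-4.2426, -0.0000, 4.0000)

-4.243 -0.000 4.000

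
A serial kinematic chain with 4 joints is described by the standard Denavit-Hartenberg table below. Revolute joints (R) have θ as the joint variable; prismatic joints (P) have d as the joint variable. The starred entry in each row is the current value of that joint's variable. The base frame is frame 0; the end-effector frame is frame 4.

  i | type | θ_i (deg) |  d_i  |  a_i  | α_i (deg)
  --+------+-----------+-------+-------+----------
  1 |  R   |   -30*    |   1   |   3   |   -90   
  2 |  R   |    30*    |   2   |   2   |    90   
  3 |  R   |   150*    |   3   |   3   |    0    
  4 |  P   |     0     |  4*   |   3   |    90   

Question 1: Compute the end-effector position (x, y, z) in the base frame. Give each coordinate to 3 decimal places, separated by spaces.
after link 1: o_1 = (2.5981, -1.5000, 1.0000)
after link 2: o_2 = (5.0981, -0.6340, 0.0000)
after link 3: o_3 = (5.1986, 1.0401, 3.8971)
after link 4: o_4 = (5.7321, 2.4641, 8.6603)

5.732 2.464 8.660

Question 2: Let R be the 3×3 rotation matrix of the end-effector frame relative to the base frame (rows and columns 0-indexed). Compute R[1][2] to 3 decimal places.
End-effector z-axis (col 2 of R) = (0.8080,0.5335,-0.2500)
R[1][2] = 0.5335

0.533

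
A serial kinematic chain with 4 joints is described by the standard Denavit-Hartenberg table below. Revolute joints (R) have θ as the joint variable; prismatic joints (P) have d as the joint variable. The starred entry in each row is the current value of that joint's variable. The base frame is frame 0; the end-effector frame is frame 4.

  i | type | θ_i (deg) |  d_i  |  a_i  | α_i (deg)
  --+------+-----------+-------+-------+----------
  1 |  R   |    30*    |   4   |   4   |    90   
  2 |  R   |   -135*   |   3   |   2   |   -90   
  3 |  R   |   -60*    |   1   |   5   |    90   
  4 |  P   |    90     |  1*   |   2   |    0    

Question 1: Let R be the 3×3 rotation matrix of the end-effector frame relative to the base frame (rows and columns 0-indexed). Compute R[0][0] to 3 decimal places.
0.612

End-effector x-axis (col 0 of R) = (0.6124,0.3536,-0.7071)
R[0][0] = 0.6124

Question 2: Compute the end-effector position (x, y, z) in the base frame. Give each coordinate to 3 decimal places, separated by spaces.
6.991 -5.005 -0.691

after link 1: o_1 = (3.4641, 2.0000, 4.0000)
after link 2: o_2 = (3.7394, -1.3052, 2.5858)
after link 3: o_3 = (4.9859, -5.5855, 0.1109)
after link 4: o_4 = (6.9909, -5.0052, -0.6909)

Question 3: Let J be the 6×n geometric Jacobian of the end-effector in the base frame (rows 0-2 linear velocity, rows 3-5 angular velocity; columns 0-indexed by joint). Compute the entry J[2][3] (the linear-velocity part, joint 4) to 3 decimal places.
prismatic axis z_3 = (0.7803,-0.1268,0.6124)
J_v[:, 3] = z_3; J_ω[:, 3] = (0,0,0)
entry J[2][3] = 0.6124

0.612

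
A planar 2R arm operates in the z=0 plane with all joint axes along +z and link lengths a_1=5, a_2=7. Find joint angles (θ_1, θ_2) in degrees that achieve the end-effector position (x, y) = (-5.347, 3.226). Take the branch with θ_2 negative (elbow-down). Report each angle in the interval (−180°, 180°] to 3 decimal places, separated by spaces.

cos θ_2 = (38.9975−5²−7²)/(2·5·7) = -0.5000; θ_2 = -120.0024° (elbow-down)
β = atan2(3.2260,-5.3470) = 148.8962°; ψ = atan2(-6.0620,1.4997) = -76.1040°
θ_1 = β − ψ = 225.0002°

-135.000 -120.002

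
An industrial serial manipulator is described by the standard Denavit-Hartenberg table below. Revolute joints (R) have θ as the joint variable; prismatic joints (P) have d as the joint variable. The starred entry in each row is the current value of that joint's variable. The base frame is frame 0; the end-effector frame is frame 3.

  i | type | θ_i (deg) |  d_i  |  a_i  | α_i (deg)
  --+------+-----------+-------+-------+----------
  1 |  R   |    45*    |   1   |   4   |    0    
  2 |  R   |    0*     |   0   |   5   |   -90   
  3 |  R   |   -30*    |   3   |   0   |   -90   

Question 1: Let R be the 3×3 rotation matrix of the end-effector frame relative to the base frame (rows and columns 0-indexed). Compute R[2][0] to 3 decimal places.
0.500

End-effector x-axis (col 0 of R) = (0.6124,0.6124,0.5000)
R[2][0] = 0.5000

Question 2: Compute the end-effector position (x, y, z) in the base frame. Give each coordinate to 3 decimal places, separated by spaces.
after link 1: o_1 = (2.8284, 2.8284, 1.0000)
after link 2: o_2 = (6.3640, 6.3640, 1.0000)
after link 3: o_3 = (4.2426, 8.4853, 1.0000)

4.243 8.485 1.000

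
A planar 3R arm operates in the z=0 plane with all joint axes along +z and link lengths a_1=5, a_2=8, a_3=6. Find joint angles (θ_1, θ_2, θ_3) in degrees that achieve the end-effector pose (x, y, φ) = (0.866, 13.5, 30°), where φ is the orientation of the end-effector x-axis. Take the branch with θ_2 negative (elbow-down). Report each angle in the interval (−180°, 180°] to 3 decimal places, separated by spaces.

wrist centre = target − a_3·(cos φ, sin φ) = (-4.3302, 10.5000)
cos θ_2 = (129.0002−5²−8²)/(2·5·8) = 0.5000; θ_2 = -59.9998° (elbow-down)
β = atan2(10.5000,-4.3302) = 112.4110°; ψ = atan2(-6.9282,9.0000) = -37.5890°
θ_1 = β − ψ = 150.0000°
θ_3 = φ − θ_1 − θ_2 = -60.0002° (wrapped to (-180°,180°])

150.000 -60.000 -60.000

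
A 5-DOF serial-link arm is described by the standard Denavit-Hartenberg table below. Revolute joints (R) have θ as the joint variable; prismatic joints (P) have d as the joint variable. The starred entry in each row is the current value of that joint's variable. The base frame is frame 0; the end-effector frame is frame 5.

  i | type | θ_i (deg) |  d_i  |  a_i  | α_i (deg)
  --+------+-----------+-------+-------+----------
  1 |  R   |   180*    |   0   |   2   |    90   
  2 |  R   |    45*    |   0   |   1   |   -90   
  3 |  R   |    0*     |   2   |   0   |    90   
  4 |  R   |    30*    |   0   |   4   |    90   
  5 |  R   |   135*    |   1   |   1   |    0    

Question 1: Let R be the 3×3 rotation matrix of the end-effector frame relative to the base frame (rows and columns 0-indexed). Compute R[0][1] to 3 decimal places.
0.183

End-effector y-axis (col 1 of R) = (0.1830,-0.7071,-0.6830)
R[0][1] = 0.1830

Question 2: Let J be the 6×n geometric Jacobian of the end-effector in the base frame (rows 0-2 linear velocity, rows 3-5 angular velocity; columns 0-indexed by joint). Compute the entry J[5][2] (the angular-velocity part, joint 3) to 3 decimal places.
axis z_2 = (0.7071,-0.0000,0.7071); lever o_n−o_2 = (-0.4040,0.7071,4.3361)
cross product → J_v[:, 2] = (-0.5000,-3.3517,0.5000)
J_ω[:, 2] = z_2
entry J[5][2] = 0.7071

0.707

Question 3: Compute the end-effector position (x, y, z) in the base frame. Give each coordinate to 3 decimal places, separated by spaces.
-3.111 0.707 5.043

after link 1: o_1 = (-2.0000, 0.0000, 0.0000)
after link 2: o_2 = (-2.7071, 0.0000, 0.7071)
after link 3: o_3 = (-1.2929, 0.0000, 2.1213)
after link 4: o_4 = (-2.3282, 0.0000, 5.9850)
after link 5: o_5 = (-3.1111, 0.7071, 5.0432)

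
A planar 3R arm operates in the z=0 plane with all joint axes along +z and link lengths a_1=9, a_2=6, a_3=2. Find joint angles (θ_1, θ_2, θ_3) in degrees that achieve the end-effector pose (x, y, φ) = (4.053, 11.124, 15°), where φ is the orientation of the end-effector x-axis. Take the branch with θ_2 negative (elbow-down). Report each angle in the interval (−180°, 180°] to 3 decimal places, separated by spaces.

wrist centre = target − a_3·(cos φ, sin φ) = (2.1211, 10.6064)
cos θ_2 = (116.9942−9²−6²)/(2·9·6) = -0.0001; θ_2 = -90.0031° (elbow-down)
β = atan2(10.6064,2.1211) = 78.6907°; ψ = atan2(-6.0000,8.9997) = -33.6910°
θ_1 = β − ψ = 112.3817°
θ_3 = φ − θ_1 − θ_2 = -7.3786° (wrapped to (-180°,180°])

112.382 -90.003 -7.379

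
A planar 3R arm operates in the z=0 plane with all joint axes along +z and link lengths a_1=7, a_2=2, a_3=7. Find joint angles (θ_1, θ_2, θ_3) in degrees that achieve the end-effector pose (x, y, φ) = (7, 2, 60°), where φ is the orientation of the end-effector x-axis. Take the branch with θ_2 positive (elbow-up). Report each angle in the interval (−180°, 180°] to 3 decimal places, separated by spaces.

-60.000 150.000 -30.000

wrist centre = target − a_3·(cos φ, sin φ) = (3.5000, -4.0622)
cos θ_2 = (28.7513−7²−2²)/(2·7·2) = -0.8660; θ_2 = 150.0000° (elbow-up)
β = atan2(-4.0622,3.5000) = -49.2516°; ψ = atan2(1.0000,5.2679) = 10.7484°
θ_1 = β − ψ = -60.0000°
θ_3 = φ − θ_1 − θ_2 = -30.0000° (wrapped to (-180°,180°])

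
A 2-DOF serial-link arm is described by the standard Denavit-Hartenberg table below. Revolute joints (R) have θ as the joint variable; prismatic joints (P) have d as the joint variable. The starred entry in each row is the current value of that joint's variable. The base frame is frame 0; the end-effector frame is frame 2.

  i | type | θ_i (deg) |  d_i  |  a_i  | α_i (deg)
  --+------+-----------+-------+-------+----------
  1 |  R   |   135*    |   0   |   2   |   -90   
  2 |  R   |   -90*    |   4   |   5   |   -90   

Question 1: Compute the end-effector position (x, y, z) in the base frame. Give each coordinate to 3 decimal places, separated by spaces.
after link 1: o_1 = (-1.4142, 1.4142, 0.0000)
after link 2: o_2 = (-4.2426, -1.4142, 5.0000)

-4.243 -1.414 5.000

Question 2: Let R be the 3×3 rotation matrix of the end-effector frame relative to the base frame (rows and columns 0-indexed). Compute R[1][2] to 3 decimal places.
0.707

End-effector z-axis (col 2 of R) = (-0.7071,0.7071,-0.0000)
R[1][2] = 0.7071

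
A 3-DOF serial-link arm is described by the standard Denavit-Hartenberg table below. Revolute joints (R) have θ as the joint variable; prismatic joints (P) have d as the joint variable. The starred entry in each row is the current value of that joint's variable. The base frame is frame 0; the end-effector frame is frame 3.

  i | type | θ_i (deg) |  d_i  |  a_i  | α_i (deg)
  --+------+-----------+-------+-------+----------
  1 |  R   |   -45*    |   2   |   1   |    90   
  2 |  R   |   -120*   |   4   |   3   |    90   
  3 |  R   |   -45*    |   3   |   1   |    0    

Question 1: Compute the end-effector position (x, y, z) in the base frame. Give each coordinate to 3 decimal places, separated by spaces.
-4.769 0.112 0.290

after link 1: o_1 = (0.7071, -0.7071, 2.0000)
after link 2: o_2 = (-3.1820, -2.4749, -0.5981)
after link 3: o_3 = (-4.7691, 0.1122, 0.2896)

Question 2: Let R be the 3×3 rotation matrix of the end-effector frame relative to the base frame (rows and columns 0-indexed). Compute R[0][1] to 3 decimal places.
End-effector y-axis (col 1 of R) = (-0.7500,-0.2500,-0.6124)
R[0][1] = -0.7500

-0.750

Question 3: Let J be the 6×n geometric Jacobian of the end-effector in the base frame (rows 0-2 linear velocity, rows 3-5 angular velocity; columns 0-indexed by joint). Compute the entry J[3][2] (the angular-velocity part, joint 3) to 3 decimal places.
axis z_2 = (-0.6124,0.6124,0.5000); lever o_n−o_2 = (-1.5871,2.5871,0.8876)
cross product → J_v[:, 2] = (-0.7500,-0.2500,-0.6124)
J_ω[:, 2] = z_2
entry J[3][2] = -0.6124

-0.612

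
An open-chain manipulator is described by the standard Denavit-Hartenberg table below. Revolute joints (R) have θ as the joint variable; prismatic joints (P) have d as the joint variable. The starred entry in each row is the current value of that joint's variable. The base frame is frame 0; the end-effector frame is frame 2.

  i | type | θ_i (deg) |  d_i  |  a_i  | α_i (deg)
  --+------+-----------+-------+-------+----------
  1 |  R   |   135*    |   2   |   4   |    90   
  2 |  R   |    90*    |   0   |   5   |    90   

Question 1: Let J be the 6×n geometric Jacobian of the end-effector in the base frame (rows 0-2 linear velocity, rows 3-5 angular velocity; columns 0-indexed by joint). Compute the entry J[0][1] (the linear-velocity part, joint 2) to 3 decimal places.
axis z_1 = (0.7071,0.7071,0.0000); lever o_n−o_1 = (-0.0000,0.0000,5.0000)
cross product → J_v[:, 1] = (3.5355,-3.5355,0.0000)
J_ω[:, 1] = z_1
entry J[0][1] = 3.5355

3.536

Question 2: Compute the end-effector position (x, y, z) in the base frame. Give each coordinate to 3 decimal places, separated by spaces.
after link 1: o_1 = (-2.8284, 2.8284, 2.0000)
after link 2: o_2 = (-2.8284, 2.8284, 7.0000)

-2.828 2.828 7.000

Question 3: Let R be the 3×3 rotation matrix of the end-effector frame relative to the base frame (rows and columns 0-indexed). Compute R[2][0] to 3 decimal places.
End-effector x-axis (col 0 of R) = (-0.0000,0.0000,1.0000)
R[2][0] = 1.0000

1.000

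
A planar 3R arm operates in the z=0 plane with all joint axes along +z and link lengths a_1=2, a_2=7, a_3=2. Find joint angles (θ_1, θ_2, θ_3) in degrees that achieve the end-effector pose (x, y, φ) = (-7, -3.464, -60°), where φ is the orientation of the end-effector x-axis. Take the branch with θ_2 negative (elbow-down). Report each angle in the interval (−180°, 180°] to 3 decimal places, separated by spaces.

-120.000 -60.001 120.001

wrist centre = target − a_3·(cos φ, sin φ) = (-8.0000, -1.7319)
cos θ_2 = (66.9996−2²−7²)/(2·2·7) = 0.5000; θ_2 = -60.0008° (elbow-down)
β = atan2(-1.7319,-8.0000) = -167.7843°; ψ = atan2(-6.0622,5.4999) = -47.7843°
θ_1 = β − ψ = -120.0000°
θ_3 = φ − θ_1 − θ_2 = 120.0008° (wrapped to (-180°,180°])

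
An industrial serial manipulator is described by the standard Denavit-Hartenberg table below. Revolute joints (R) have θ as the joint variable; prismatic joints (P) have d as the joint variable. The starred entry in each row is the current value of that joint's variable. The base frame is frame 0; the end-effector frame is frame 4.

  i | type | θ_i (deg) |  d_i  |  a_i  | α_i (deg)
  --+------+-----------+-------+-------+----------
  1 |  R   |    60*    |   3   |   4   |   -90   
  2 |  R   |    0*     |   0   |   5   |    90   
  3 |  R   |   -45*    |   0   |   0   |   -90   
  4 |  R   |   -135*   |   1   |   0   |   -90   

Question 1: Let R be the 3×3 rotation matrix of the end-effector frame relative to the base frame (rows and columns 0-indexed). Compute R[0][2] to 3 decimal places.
0.683

End-effector z-axis (col 2 of R) = (0.6830,0.1830,0.7071)
R[0][2] = 0.6830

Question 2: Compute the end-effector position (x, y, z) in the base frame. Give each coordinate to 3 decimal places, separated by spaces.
4.241 8.760 3.000

after link 1: o_1 = (2.0000, 3.4641, 3.0000)
after link 2: o_2 = (4.5000, 7.7942, 3.0000)
after link 3: o_3 = (4.5000, 7.7942, 3.0000)
after link 4: o_4 = (4.2412, 8.7602, 3.0000)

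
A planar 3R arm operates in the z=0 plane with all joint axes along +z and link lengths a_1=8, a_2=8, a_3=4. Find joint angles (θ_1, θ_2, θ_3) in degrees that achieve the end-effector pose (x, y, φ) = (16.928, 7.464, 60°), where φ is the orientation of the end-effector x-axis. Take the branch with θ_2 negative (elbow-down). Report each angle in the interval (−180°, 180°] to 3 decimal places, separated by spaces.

wrist centre = target − a_3·(cos φ, sin φ) = (14.9280, 3.9999)
cos θ_2 = (238.8444−8²−8²)/(2·8·8) = 0.8660; θ_2 = -30.0062° (elbow-down)
β = atan2(3.9999,14.9280) = 14.9998°; ψ = atan2(-4.0007,14.9278) = -15.0031°
θ_1 = β − ψ = 30.0029°
θ_3 = φ − θ_1 − θ_2 = 60.0032° (wrapped to (-180°,180°])

30.003 -30.006 60.003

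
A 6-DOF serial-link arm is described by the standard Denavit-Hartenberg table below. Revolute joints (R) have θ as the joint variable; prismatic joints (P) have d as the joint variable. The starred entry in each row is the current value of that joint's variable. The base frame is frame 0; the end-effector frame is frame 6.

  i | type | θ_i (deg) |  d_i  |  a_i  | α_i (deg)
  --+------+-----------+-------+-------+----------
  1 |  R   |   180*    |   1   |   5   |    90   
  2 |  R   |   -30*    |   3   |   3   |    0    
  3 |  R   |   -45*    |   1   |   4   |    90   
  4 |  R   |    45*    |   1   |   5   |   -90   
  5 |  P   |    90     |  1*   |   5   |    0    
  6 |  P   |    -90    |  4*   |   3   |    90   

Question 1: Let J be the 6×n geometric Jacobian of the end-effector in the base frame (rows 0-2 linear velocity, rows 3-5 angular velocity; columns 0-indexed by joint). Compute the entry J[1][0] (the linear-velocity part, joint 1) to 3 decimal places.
-13.046

axis z_0 = ẑ; lever o_n−o_0 = (-13.0461,13.1924,-5.3775)
cross product → J_v[:, 0] = (-13.1924,-13.0461,0.0000)
J_ω[:, 0] = z_0
entry J[1][0] = -13.0461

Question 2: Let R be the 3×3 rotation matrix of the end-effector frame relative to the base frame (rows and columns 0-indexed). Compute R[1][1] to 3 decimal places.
End-effector y-axis (col 1 of R) = (0.1830,0.7071,0.6830)
R[1][1] = 0.7071

0.707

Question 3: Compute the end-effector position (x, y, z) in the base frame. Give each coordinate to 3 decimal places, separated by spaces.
-13.046 13.192 -5.377

after link 1: o_1 = (-5.0000, 0.0000, 1.0000)
after link 2: o_2 = (-7.5981, 3.0000, -0.5000)
after link 3: o_3 = (-8.6334, 4.0000, -4.3637)
after link 4: o_4 = (-8.5825, 7.5355, -8.0376)
after link 5: o_5 = (-13.2291, 8.2426, -6.0605)
after link 6: o_6 = (-13.0461, 13.1924, -5.3775)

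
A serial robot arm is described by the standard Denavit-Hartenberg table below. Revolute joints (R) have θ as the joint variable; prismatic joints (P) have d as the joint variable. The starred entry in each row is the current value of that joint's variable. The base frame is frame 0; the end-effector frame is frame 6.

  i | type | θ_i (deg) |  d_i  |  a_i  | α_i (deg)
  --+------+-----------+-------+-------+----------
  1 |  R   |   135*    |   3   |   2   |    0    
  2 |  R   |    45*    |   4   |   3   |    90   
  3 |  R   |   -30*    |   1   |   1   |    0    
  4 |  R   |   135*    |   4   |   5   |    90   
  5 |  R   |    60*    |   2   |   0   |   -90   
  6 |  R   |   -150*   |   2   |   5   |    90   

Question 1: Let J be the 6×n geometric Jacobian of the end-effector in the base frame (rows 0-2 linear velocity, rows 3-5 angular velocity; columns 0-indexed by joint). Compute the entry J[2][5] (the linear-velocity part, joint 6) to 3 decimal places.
axis z_5 = (-0.2241,0.5000,-0.8365); lever o_n−o_5 = (-3.4235,-2.7500,-3.1173)
cross product → J_v[:, 5] = (-3.8591,2.1651,2.3281)
J_ω[:, 5] = z_5
entry J[2][5] = 2.3281

2.328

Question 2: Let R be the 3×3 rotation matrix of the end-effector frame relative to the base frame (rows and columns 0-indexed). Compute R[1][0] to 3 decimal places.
End-effector x-axis (col 0 of R) = (-0.5950,-0.7500,-0.2888)
R[1][0] = -0.7500

-0.750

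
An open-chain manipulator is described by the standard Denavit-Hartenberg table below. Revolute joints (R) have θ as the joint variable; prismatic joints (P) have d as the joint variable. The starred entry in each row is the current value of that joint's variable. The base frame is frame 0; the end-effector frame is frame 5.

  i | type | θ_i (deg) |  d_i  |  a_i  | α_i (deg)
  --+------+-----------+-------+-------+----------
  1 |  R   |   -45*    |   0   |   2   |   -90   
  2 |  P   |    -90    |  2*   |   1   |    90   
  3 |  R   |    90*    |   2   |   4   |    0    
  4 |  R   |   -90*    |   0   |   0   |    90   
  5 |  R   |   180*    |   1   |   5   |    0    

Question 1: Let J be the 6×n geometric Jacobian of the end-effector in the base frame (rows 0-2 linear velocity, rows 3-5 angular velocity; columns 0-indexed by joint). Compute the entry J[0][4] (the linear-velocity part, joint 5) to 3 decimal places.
axis z_4 = (-0.7071,-0.7071,-0.0000); lever o_n−o_4 = (-0.7071,-0.7071,-5.0000)
cross product → J_v[:, 4] = (3.5355,-3.5355,-0.0000)
J_ω[:, 4] = z_4
entry J[0][4] = 3.5355

3.536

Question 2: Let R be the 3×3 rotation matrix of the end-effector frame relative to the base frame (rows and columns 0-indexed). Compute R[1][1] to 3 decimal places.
End-effector y-axis (col 1 of R) = (0.7071,-0.7071,-0.0000)
R[1][1] = -0.7071

-0.707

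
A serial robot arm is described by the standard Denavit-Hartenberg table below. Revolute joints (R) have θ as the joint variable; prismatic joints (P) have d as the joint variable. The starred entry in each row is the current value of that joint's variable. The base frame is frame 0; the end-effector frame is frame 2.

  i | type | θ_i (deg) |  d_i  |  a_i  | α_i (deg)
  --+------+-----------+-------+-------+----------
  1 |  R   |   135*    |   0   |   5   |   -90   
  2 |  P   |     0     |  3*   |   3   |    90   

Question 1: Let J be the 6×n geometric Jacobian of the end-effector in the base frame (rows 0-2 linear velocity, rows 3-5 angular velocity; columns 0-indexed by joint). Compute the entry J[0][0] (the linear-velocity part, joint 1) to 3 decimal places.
-3.536

axis z_0 = ẑ; lever o_n−o_0 = (-7.7782,3.5355,0.0000)
cross product → J_v[:, 0] = (-3.5355,-7.7782,0.0000)
J_ω[:, 0] = z_0
entry J[0][0] = -3.5355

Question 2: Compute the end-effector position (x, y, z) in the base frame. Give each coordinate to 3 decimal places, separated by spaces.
-7.778 3.536 0.000

after link 1: o_1 = (-3.5355, 3.5355, 0.0000)
after link 2: o_2 = (-7.7782, 3.5355, 0.0000)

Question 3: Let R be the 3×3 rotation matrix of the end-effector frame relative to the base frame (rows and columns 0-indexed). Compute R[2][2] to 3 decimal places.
1.000

End-effector z-axis (col 2 of R) = (0.0000,0.0000,1.0000)
R[2][2] = 1.0000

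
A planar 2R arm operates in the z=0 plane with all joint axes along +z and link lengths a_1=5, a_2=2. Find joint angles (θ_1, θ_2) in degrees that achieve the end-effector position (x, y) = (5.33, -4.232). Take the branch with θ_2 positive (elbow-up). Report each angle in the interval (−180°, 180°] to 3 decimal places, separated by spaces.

-46.901 30.010

cos θ_2 = (46.3187−5²−2²)/(2·5·2) = 0.8659; θ_2 = 30.0102° (elbow-up)
β = atan2(-4.2320,5.3300) = -38.4494°; ψ = atan2(1.0003,6.7319) = 8.4519°
θ_1 = β − ψ = -46.9014°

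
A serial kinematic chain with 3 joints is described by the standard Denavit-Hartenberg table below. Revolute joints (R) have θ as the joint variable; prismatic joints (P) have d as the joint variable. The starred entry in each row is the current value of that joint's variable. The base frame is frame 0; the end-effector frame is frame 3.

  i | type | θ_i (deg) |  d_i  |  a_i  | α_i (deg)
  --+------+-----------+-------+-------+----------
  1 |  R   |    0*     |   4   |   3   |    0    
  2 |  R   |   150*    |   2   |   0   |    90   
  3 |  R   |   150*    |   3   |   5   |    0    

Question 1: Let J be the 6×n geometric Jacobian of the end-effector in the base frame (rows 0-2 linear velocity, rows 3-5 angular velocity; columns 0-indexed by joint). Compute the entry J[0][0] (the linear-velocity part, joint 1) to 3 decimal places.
axis z_0 = ẑ; lever o_n−o_0 = (8.2500,0.4330,8.5000)
cross product → J_v[:, 0] = (-0.4330,8.2500,0.0000)
J_ω[:, 0] = z_0
entry J[0][0] = -0.4330

-0.433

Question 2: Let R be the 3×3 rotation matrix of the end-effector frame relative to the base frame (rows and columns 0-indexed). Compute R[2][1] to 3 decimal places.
-0.866

End-effector y-axis (col 1 of R) = (0.4330,-0.2500,-0.8660)
R[2][1] = -0.8660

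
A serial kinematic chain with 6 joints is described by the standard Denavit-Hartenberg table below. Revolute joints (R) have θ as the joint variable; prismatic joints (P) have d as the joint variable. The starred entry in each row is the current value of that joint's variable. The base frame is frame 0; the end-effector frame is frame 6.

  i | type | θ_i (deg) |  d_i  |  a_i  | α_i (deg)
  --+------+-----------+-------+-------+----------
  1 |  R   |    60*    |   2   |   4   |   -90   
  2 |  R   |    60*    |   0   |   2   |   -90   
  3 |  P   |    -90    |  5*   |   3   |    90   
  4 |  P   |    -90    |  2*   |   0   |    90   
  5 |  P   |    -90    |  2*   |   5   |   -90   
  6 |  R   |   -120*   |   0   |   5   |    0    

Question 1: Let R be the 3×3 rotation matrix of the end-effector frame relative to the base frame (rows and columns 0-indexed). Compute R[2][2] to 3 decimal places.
0.500

End-effector z-axis (col 2 of R) = (0.4330,0.7500,0.5000)
R[2][2] = 0.5000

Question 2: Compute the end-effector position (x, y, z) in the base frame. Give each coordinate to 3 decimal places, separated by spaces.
after link 1: o_1 = (2.0000, 3.4641, 2.0000)
after link 2: o_2 = (2.5000, 4.3301, 0.2679)
after link 3: o_3 = (-2.2631, 2.0801, -2.2321)
after link 4: o_4 = (-2.7631, 1.2141, -0.5000)
after link 5: o_5 = (0.2189, 2.3792, -4.8301)
after link 6: o_6 = (3.3439, -0.8684, -2.6651)

3.344 -0.868 -2.665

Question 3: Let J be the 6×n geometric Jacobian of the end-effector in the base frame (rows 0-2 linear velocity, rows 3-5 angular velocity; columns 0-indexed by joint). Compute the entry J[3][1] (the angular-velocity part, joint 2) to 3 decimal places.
-0.866

axis z_1 = (-0.8660,0.5000,0.0000); lever o_n−o_1 = (1.3439,-4.3325,-4.6651)
cross product → J_v[:, 1] = (-2.3325,-4.0401,3.0801)
J_ω[:, 1] = z_1
entry J[3][1] = -0.8660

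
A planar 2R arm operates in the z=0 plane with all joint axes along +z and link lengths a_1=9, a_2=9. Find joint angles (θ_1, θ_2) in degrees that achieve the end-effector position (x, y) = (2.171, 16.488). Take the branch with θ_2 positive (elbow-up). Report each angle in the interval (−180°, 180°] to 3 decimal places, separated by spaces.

cos θ_2 = (276.5674−9²−9²)/(2·9·9) = 0.7072; θ_2 = 44.9920° (elbow-up)
β = atan2(16.4880,2.1710) = 82.4989°; ψ = atan2(6.3631,15.3649) = 22.4960°
θ_1 = β − ψ = 60.0030°

60.003 44.992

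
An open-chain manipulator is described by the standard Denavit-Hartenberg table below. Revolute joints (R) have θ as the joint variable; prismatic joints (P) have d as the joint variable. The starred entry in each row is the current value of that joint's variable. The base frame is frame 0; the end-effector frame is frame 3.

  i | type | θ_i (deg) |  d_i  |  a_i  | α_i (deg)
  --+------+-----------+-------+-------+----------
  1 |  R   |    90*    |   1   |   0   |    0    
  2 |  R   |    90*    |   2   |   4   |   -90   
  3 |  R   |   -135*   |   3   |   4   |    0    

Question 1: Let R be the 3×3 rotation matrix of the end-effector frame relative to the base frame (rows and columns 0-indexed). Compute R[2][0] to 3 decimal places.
End-effector x-axis (col 0 of R) = (0.7071,-0.0000,0.7071)
R[2][0] = 0.7071

0.707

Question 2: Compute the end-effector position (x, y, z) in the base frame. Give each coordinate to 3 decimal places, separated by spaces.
after link 1: o_1 = (0.0000, 0.0000, 1.0000)
after link 2: o_2 = (-4.0000, 0.0000, 3.0000)
after link 3: o_3 = (-1.1716, -3.0000, 5.8284)

-1.172 -3.000 5.828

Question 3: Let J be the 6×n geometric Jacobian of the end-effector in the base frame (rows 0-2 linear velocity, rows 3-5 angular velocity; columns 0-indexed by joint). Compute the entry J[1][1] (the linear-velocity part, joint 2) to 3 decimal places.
-1.172

axis z_1 = (0.0000,0.0000,1.0000); lever o_n−o_1 = (-1.1716,-3.0000,4.8284)
cross product → J_v[:, 1] = (3.0000,-1.1716,0.0000)
J_ω[:, 1] = z_1
entry J[1][1] = -1.1716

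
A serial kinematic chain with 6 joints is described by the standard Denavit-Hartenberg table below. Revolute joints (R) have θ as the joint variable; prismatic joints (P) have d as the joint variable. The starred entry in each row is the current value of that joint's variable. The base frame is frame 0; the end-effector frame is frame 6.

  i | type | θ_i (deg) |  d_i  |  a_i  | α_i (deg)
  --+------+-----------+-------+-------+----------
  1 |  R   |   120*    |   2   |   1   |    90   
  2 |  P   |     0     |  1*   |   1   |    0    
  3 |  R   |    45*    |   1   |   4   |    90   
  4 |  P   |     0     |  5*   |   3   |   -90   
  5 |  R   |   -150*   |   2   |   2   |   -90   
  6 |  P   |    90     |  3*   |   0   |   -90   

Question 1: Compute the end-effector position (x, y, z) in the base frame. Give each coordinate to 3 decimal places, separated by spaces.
-2.969 13.142 0.706

after link 1: o_1 = (-0.5000, 0.8660, 2.0000)
after link 2: o_2 = (-0.1340, 2.2321, 2.0000)
after link 3: o_3 = (-0.6822, 5.1815, 4.8284)
after link 4: o_4 = (-3.5106, 10.0805, 3.4142)
after link 5: o_5 = (-1.5197, 10.6322, 1.4824)
after link 6: o_6 = (-2.9686, 13.1418, 0.7059)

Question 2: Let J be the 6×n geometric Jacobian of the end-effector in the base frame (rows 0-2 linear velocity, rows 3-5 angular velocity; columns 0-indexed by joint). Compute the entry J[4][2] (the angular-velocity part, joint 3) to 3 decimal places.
0.500

axis z_2 = (0.8660,0.5000,0.0000); lever o_n−o_2 = (-2.8346,10.9097,-1.2941)
cross product → J_v[:, 2] = (-0.6470,1.1207,10.8654)
J_ω[:, 2] = z_2
entry J[4][2] = 0.5000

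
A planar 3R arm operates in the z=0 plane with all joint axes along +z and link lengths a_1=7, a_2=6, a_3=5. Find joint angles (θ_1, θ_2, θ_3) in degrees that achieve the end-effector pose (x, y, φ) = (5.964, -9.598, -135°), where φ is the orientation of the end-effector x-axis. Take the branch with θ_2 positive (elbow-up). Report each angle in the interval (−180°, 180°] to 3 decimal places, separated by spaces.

-60.004 60.004 -135.000

wrist centre = target − a_3·(cos φ, sin φ) = (9.4995, -6.0625)
cos θ_2 = (126.9946−7²−6²)/(2·7·6) = 0.4999; θ_2 = 60.0042° (elbow-up)
β = atan2(-6.0625,9.4995) = -32.5454°; ψ = atan2(5.1964,9.9996) = 27.4590°
θ_1 = β − ψ = -60.0044°
θ_3 = φ − θ_1 − θ_2 = -134.9998° (wrapped to (-180°,180°])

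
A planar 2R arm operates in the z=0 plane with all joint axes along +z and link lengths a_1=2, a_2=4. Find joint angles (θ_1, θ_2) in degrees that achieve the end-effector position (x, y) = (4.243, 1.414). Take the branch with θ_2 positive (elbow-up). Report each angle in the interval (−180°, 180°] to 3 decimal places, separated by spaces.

-44.997 89.991

cos θ_2 = (20.0024−2²−4²)/(2·2·4) = 0.0002; θ_2 = 89.9912° (elbow-up)
β = atan2(1.4140,4.2430) = 18.4309°; ψ = atan2(4.0000,2.0006) = 63.4279°
θ_1 = β − ψ = -44.9970°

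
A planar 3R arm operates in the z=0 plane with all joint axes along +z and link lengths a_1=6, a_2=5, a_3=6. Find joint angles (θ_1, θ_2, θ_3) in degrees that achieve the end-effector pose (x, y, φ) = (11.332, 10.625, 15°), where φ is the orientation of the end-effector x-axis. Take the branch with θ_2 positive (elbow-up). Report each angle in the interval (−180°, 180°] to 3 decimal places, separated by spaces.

44.995 30.013 -60.008

wrist centre = target − a_3·(cos φ, sin φ) = (5.5364, 9.0721)
cos θ_2 = (112.9550−6²−5²)/(2·6·5) = 0.8659; θ_2 = 30.0125° (elbow-up)
β = atan2(9.0721,5.5364) = 58.6054°; ψ = atan2(2.5009,10.3296) = 13.6103°
θ_1 = β − ψ = 44.9952°
θ_3 = φ − θ_1 − θ_2 = -60.0077° (wrapped to (-180°,180°])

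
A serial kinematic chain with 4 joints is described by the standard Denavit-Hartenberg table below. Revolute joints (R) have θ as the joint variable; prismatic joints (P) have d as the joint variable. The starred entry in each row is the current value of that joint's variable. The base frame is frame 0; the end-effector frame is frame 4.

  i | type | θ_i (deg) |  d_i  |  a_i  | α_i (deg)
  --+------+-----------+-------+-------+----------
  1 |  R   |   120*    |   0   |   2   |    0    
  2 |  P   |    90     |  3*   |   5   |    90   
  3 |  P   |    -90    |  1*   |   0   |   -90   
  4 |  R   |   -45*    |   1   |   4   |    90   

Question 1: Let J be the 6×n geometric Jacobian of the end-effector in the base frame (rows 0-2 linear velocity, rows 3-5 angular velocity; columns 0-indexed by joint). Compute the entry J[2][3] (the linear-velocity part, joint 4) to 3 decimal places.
axis z_3 = (-0.8660,-0.5000,0.0000); lever o_n−o_3 = (-2.2802,1.9495,-2.8284)
cross product → J_v[:, 3] = (1.4142,-2.4495,-2.8284)
J_ω[:, 3] = z_3
entry J[2][3] = -2.8284

-2.828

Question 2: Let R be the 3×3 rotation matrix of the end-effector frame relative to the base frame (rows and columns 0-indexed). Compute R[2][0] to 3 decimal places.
End-effector x-axis (col 0 of R) = (-0.3536,0.6124,-0.7071)
R[2][0] = -0.7071

-0.707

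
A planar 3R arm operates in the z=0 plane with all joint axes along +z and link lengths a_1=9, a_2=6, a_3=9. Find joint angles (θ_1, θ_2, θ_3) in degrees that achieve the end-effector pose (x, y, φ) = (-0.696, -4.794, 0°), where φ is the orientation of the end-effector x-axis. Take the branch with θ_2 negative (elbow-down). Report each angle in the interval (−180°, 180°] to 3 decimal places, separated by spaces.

wrist centre = target − a_3·(cos φ, sin φ) = (-9.6960, -4.7940)
cos θ_2 = (116.9949−9²−6²)/(2·9·6) = -0.0000; θ_2 = -90.0027° (elbow-down)
β = atan2(-4.7940,-9.6960) = -153.6908°; ψ = atan2(-6.0000,8.9997) = -33.6909°
θ_1 = β − ψ = -119.9999°
θ_3 = φ − θ_1 − θ_2 = -149.9974° (wrapped to (-180°,180°])

-120.000 -90.003 -149.997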